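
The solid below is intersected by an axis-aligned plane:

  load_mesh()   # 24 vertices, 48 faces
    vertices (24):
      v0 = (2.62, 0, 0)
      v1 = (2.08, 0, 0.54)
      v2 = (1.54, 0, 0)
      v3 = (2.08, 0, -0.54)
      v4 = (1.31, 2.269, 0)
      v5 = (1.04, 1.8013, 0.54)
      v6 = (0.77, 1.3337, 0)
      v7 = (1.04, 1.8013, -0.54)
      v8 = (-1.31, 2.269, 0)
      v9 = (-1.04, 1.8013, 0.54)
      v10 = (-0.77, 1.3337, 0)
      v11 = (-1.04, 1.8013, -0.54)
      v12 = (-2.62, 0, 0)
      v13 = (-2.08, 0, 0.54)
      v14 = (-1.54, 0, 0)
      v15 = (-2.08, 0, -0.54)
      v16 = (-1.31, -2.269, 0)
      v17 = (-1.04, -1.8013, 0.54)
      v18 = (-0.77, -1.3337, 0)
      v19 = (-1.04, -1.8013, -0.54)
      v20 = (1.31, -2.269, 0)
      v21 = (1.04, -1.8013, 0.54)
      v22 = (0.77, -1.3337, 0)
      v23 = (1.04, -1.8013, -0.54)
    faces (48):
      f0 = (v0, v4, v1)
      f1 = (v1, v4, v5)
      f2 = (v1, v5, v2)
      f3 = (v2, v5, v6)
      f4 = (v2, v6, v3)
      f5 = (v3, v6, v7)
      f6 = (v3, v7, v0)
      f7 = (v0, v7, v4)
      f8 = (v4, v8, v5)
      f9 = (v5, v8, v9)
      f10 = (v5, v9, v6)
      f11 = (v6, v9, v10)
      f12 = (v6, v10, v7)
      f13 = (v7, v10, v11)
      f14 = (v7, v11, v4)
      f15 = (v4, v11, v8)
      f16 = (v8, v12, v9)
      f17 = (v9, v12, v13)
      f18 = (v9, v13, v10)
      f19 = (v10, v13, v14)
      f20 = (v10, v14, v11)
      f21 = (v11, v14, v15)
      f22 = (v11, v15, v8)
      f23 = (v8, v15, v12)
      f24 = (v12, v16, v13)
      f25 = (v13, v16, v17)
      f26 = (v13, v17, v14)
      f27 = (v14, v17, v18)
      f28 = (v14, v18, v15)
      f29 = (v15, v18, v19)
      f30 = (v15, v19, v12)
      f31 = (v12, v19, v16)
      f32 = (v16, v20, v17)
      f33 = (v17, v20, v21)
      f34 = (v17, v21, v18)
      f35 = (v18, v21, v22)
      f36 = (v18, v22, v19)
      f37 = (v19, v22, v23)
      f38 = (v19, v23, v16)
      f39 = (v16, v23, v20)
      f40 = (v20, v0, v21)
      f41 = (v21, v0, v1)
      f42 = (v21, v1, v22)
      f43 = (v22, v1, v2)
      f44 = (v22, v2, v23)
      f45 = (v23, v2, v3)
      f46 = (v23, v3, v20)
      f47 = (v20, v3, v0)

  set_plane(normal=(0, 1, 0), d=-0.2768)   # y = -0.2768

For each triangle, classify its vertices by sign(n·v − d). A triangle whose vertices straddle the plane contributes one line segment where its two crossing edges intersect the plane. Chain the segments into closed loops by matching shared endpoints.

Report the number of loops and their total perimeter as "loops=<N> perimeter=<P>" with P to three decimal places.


Straddling triangles (16 of 48):
  (v12,v16,v13) [+-+] → (-2.46019, -0.2768, 0)–(-1.98607, -0.2768, 0.474124)  len=0.6705
  (v13,v16,v17) [+--] → (-1.98607, -0.2768, 0.474124)–(-1.92019, -0.2768, 0.54)  len=0.0932
  (v13,v17,v14) [+-+] → (-1.92019, -0.2768, 0.54)–(-1.46317, -0.2768, 0.0829801)  len=0.6463
  (v14,v17,v18) [+--] → (-1.46317, -0.2768, 0.0829801)–(-1.38019, -0.2768, 0)  len=0.1173
  (v14,v18,v15) [+-+] → (-1.38019, -0.2768, 0)–(-1.80812, -0.2768, -0.427927)  len=0.6052
  (v15,v18,v19) [+--] → (-1.80812, -0.2768, -0.427927)–(-1.92019, -0.2768, -0.54)  len=0.1585
  (v15,v19,v12) [+-+] → (-1.92019, -0.2768, -0.54)–(-2.37721, -0.2768, -0.0829801)  len=0.6463
  (v12,v19,v16) [+--] → (-2.37721, -0.2768, -0.0829801)–(-2.46019, -0.2768, 0)  len=0.1174
  (v20,v0,v21) [-+-] → (2.46019, -0.2768, 0)–(2.37721, -0.2768, 0.0829801)  len=0.1174
  (v21,v0,v1) [-++] → (2.37721, -0.2768, 0.0829801)–(1.92019, -0.2768, 0.54)  len=0.6463
  (v21,v1,v22) [-+-] → (1.92019, -0.2768, 0.54)–(1.80812, -0.2768, 0.427927)  len=0.1585
  (v22,v1,v2) [-++] → (1.80812, -0.2768, 0.427927)–(1.38019, -0.2768, 0)  len=0.6052
  (v22,v2,v23) [-+-] → (1.38019, -0.2768, 0)–(1.46317, -0.2768, -0.0829801)  len=0.1173
  (v23,v2,v3) [-++] → (1.46317, -0.2768, -0.0829801)–(1.92019, -0.2768, -0.54)  len=0.6463
  (v23,v3,v20) [-+-] → (1.92019, -0.2768, -0.54)–(1.98607, -0.2768, -0.474124)  len=0.0932
  (v20,v3,v0) [-++] → (1.98607, -0.2768, -0.474124)–(2.46019, -0.2768, 0)  len=0.6705

Chained into 2 loop(s):
  loop 1: 8 segments, perimeter = 3.0547
  loop 2: 8 segments, perimeter = 3.0547
Total perimeter = 6.109

loops=2 perimeter=6.109


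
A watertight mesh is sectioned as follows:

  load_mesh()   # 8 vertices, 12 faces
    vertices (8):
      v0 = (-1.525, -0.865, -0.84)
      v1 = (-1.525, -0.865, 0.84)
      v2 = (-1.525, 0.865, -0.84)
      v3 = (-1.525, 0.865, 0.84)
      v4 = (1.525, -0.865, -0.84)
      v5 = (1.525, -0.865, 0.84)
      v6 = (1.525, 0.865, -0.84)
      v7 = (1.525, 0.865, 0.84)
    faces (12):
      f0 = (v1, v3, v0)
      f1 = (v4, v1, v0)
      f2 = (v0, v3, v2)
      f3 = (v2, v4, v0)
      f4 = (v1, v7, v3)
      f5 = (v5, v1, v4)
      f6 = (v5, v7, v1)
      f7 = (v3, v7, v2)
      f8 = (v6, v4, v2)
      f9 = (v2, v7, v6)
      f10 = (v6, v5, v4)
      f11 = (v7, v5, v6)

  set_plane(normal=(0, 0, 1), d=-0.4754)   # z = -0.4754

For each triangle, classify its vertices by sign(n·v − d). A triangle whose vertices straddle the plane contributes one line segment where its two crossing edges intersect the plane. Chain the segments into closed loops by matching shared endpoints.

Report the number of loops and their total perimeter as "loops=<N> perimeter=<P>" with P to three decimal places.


Straddling triangles (8 of 12):
  (v1,v3,v0) [++-] → (-1.525, -0.489549, -0.4754)–(-1.525, -0.865, -0.4754)  len=0.3755
  (v4,v1,v0) [-+-] → (0.863077, -0.865, -0.4754)–(-1.525, -0.865, -0.4754)  len=2.3881
  (v0,v3,v2) [-+-] → (-1.525, -0.489549, -0.4754)–(-1.525, 0.865, -0.4754)  len=1.3545
  (v5,v1,v4) [++-] → (0.863077, -0.865, -0.4754)–(1.525, -0.865, -0.4754)  len=0.6619
  (v3,v7,v2) [++-] → (-0.863077, 0.865, -0.4754)–(-1.525, 0.865, -0.4754)  len=0.6619
  (v2,v7,v6) [-+-] → (-0.863077, 0.865, -0.4754)–(1.525, 0.865, -0.4754)  len=2.3881
  (v6,v5,v4) [-+-] → (1.525, 0.489549, -0.4754)–(1.525, -0.865, -0.4754)  len=1.3545
  (v7,v5,v6) [++-] → (1.525, 0.489549, -0.4754)–(1.525, 0.865, -0.4754)  len=0.3755

Chained into 1 loop(s):
  loop 1: 8 segments, perimeter = 9.5600
Total perimeter = 9.560

loops=1 perimeter=9.560


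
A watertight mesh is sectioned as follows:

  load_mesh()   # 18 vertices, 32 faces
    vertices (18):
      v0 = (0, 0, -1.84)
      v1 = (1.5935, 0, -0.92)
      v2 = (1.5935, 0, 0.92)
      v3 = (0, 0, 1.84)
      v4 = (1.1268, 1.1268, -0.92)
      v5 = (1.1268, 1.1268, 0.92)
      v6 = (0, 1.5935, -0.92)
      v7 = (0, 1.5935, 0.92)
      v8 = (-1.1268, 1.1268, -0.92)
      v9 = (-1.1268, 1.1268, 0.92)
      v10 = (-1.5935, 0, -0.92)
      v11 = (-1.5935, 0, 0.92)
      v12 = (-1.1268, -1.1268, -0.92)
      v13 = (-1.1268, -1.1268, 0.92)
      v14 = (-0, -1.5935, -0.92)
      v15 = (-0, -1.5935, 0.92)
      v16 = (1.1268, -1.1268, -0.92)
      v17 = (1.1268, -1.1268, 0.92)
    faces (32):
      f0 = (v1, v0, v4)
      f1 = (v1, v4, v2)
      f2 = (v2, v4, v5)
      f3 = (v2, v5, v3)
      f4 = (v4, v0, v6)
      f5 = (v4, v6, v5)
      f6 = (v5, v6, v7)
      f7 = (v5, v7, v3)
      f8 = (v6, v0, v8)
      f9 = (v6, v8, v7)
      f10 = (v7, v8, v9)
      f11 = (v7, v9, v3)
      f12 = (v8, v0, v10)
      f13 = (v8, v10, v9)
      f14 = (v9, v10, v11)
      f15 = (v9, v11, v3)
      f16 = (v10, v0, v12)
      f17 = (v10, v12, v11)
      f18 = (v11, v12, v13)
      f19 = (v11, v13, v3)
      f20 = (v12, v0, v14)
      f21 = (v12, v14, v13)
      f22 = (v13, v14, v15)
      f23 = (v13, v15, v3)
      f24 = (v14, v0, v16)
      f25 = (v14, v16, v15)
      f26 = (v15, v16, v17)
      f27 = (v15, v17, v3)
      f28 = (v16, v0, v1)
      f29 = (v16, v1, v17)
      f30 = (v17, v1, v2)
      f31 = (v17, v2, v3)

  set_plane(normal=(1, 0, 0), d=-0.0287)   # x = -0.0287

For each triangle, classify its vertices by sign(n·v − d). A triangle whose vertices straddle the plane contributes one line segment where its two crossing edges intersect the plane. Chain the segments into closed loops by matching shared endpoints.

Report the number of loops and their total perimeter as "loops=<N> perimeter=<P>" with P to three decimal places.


loops=1 perimeter=10.971

Straddling triangles (12 of 32):
  (v6,v0,v8) [++-] → (-0.0287, 0.0287, -1.81657)–(-0.0287, 1.58161, -0.92)  len=1.7931
  (v6,v8,v7) [+-+] → (-0.0287, 1.58161, -0.92)–(-0.0287, 1.58161, 0.873135)  len=1.7931
  (v7,v8,v9) [+--] → (-0.0287, 1.58161, 0.873135)–(-0.0287, 1.58161, 0.92)  len=0.0469
  (v7,v9,v3) [+-+] → (-0.0287, 1.58161, 0.92)–(-0.0287, 0.0287, 1.81657)  len=1.7931
  (v8,v0,v10) [-+-] → (-0.0287, 0.0287, -1.81657)–(-0.0287, 0, -1.82343)  len=0.0295
  (v9,v11,v3) [--+] → (-0.0287, 0, 1.82343)–(-0.0287, 0.0287, 1.81657)  len=0.0295
  (v10,v0,v12) [-+-] → (-0.0287, 0, -1.82343)–(-0.0287, -0.0287, -1.81657)  len=0.0295
  (v11,v13,v3) [--+] → (-0.0287, -0.0287, 1.81657)–(-0.0287, 0, 1.82343)  len=0.0295
  (v12,v0,v14) [-++] → (-0.0287, -0.0287, -1.81657)–(-0.0287, -1.58161, -0.92)  len=1.7931
  (v12,v14,v13) [-+-] → (-0.0287, -1.58161, -0.92)–(-0.0287, -1.58161, -0.873135)  len=0.0469
  (v13,v14,v15) [-++] → (-0.0287, -1.58161, -0.873135)–(-0.0287, -1.58161, 0.92)  len=1.7931
  (v13,v15,v3) [-++] → (-0.0287, -1.58161, 0.92)–(-0.0287, -0.0287, 1.81657)  len=1.7931

Chained into 1 loop(s):
  loop 1: 12 segments, perimeter = 10.9706
Total perimeter = 10.971


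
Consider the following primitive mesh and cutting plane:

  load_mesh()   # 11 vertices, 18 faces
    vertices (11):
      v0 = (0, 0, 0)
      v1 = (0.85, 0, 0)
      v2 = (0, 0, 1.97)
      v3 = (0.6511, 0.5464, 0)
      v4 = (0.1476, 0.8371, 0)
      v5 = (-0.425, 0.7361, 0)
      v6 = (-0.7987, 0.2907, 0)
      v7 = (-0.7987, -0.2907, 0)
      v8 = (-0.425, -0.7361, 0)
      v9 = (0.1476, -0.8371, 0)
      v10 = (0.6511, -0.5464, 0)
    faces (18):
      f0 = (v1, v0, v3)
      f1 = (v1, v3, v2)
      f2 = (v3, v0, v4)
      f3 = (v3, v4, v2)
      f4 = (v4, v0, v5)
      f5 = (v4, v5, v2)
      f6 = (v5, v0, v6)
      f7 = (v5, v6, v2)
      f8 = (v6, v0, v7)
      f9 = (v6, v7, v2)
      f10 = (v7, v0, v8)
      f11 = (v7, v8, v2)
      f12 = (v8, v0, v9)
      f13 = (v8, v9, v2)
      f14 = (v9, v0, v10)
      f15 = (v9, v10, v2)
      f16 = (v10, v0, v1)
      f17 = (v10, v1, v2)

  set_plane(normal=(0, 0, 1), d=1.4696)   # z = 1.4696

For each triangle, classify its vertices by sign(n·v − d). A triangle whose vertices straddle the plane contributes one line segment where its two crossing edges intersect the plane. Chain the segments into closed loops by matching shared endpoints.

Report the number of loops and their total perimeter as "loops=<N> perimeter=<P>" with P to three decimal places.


loops=1 perimeter=1.329

Straddling triangles (9 of 18):
  (v1,v3,v2) [--+] → (0.165386, 0.138791, 1.4696)–(0.215909, 0, 1.4696)  len=0.1477
  (v3,v4,v2) [--+] → (0.0374919, 0.212632, 1.4696)–(0.165386, 0.138791, 1.4696)  len=0.1477
  (v4,v5,v2) [--+] → (-0.107954, 0.186977, 1.4696)–(0.0374919, 0.212632, 1.4696)  len=0.1477
  (v5,v6,v2) [--+] → (-0.202878, 0.0738408, 1.4696)–(-0.107954, 0.186977, 1.4696)  len=0.1477
  (v6,v7,v2) [--+] → (-0.202878, -0.0738408, 1.4696)–(-0.202878, 0.0738408, 1.4696)  len=0.1477
  (v7,v8,v2) [--+] → (-0.107954, -0.186977, 1.4696)–(-0.202878, -0.0738408, 1.4696)  len=0.1477
  (v8,v9,v2) [--+] → (0.0374919, -0.212632, 1.4696)–(-0.107954, -0.186977, 1.4696)  len=0.1477
  (v9,v10,v2) [--+] → (0.165386, -0.138791, 1.4696)–(0.0374919, -0.212632, 1.4696)  len=0.1477
  (v10,v1,v2) [--+] → (0.215909, 0, 1.4696)–(0.165386, -0.138791, 1.4696)  len=0.1477

Chained into 1 loop(s):
  loop 1: 9 segments, perimeter = 1.3292
Total perimeter = 1.329


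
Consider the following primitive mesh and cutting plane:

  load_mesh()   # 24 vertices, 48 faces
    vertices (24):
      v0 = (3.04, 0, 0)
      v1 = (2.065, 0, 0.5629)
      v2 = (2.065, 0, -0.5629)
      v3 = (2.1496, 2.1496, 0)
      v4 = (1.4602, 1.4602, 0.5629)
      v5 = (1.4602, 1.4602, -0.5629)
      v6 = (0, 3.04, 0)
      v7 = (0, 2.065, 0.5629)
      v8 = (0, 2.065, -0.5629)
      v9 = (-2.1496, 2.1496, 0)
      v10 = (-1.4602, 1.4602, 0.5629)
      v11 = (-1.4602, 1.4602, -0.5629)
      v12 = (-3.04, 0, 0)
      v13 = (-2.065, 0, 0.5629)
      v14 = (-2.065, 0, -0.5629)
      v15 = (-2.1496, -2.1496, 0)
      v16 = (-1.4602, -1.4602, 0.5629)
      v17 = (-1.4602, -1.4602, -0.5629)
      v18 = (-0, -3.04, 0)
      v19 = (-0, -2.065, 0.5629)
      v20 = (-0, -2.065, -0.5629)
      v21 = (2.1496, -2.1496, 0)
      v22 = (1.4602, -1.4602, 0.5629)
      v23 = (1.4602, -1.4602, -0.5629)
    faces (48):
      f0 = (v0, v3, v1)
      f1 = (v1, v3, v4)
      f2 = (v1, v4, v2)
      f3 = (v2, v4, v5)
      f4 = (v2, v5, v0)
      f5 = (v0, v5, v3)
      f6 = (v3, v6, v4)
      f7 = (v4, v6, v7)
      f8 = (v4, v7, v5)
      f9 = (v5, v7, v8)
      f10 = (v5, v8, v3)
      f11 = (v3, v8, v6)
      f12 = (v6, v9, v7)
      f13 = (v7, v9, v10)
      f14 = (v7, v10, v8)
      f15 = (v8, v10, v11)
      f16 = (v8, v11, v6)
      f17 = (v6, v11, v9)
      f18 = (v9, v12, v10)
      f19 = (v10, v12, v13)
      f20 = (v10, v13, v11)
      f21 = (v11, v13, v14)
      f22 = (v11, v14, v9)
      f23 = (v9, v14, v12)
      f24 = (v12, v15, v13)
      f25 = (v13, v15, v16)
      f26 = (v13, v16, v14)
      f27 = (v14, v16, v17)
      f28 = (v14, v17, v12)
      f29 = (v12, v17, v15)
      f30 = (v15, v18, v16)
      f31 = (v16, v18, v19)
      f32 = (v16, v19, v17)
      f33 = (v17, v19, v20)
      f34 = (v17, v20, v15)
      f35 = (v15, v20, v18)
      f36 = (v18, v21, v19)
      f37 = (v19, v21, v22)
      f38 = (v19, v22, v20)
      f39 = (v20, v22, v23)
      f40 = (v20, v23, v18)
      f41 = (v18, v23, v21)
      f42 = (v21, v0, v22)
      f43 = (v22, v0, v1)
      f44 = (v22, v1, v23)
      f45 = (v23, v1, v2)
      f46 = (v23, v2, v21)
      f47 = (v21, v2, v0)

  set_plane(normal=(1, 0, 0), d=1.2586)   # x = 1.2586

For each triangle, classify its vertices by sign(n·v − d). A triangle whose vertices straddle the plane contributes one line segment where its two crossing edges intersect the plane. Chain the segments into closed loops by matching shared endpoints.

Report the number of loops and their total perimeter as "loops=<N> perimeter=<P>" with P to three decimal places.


loops=2 perimeter=6.755

Straddling triangles (12 of 48):
  (v3,v6,v4) [+-+] → (1.2586, 2.51867, 0)–(1.2586, 1.67831, 0.485184)  len=0.9704
  (v4,v6,v7) [+--] → (1.2586, 1.67831, 0.485184)–(1.2586, 1.5437, 0.5629)  len=0.1554
  (v4,v7,v5) [+-+] → (1.2586, 1.5437, 0.5629)–(1.2586, 1.5437, -0.407468)  len=0.9704
  (v5,v7,v8) [+--] → (1.2586, 1.5437, -0.407468)–(1.2586, 1.5437, -0.5629)  len=0.1554
  (v5,v8,v3) [+-+] → (1.2586, 1.5437, -0.5629)–(1.2586, 2.11453, -0.23332)  len=0.6591
  (v3,v8,v6) [+--] → (1.2586, 2.11453, -0.23332)–(1.2586, 2.51867, 0)  len=0.4666
  (v18,v21,v19) [-+-] → (1.2586, -2.51867, 0)–(1.2586, -2.11453, 0.23332)  len=0.4666
  (v19,v21,v22) [-++] → (1.2586, -2.11453, 0.23332)–(1.2586, -1.5437, 0.5629)  len=0.6591
  (v19,v22,v20) [-+-] → (1.2586, -1.5437, 0.5629)–(1.2586, -1.5437, 0.407468)  len=0.1554
  (v20,v22,v23) [-++] → (1.2586, -1.5437, 0.407468)–(1.2586, -1.5437, -0.5629)  len=0.9704
  (v20,v23,v18) [-+-] → (1.2586, -1.5437, -0.5629)–(1.2586, -1.67831, -0.485184)  len=0.1554
  (v18,v23,v21) [-++] → (1.2586, -1.67831, -0.485184)–(1.2586, -2.51867, 0)  len=0.9704

Chained into 2 loop(s):
  loop 1: 6 segments, perimeter = 3.3774
  loop 2: 6 segments, perimeter = 3.3774
Total perimeter = 6.755


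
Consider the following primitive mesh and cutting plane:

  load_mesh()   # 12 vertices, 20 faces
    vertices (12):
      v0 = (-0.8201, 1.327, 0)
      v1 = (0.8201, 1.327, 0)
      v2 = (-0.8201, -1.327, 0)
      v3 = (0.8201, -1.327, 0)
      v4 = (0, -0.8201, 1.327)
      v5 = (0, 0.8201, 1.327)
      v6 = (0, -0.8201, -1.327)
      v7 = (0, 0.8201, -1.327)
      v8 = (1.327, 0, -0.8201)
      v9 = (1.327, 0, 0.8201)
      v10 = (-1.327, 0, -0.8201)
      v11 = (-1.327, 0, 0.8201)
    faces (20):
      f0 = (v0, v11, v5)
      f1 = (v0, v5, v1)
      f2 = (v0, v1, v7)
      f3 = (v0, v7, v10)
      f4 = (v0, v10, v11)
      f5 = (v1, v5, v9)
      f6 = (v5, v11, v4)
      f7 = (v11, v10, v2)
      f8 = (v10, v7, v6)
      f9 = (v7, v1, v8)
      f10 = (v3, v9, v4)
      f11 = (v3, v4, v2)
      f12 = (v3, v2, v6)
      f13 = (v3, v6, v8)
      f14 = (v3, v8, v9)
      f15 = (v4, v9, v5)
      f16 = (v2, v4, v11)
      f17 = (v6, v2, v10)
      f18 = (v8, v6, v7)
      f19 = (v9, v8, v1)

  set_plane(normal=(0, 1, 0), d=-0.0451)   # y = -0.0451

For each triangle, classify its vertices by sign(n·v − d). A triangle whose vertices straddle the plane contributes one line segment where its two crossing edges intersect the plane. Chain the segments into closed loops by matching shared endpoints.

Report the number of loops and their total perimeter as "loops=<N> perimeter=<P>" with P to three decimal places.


Straddling triangles (10 of 20):
  (v5,v11,v4) [++-] → (-1.25402, -0.0451, 0.847976)–(0, -0.0451, 1.327)  len=1.3424
  (v11,v10,v2) [++-] → (-1.30977, -0.0451, -0.792228)–(-1.30977, -0.0451, 0.792228)  len=1.5845
  (v10,v7,v6) [++-] → (0, -0.0451, -1.327)–(-1.25402, -0.0451, -0.847976)  len=1.3424
  (v3,v9,v4) [-+-] → (1.30977, -0.0451, 0.792228)–(1.25402, -0.0451, 0.847976)  len=0.0788
  (v3,v6,v8) [--+] → (1.25402, -0.0451, -0.847976)–(1.30977, -0.0451, -0.792228)  len=0.0788
  (v3,v8,v9) [-++] → (1.30977, -0.0451, -0.792228)–(1.30977, -0.0451, 0.792228)  len=1.5845
  (v4,v9,v5) [-++] → (1.25402, -0.0451, 0.847976)–(0, -0.0451, 1.327)  len=1.3424
  (v2,v4,v11) [--+] → (-1.25402, -0.0451, 0.847976)–(-1.30977, -0.0451, 0.792228)  len=0.0788
  (v6,v2,v10) [--+] → (-1.30977, -0.0451, -0.792228)–(-1.25402, -0.0451, -0.847976)  len=0.0788
  (v8,v6,v7) [+-+] → (1.25402, -0.0451, -0.847976)–(0, -0.0451, -1.327)  len=1.3424

Chained into 1 loop(s):
  loop 1: 10 segments, perimeter = 8.8539
Total perimeter = 8.854

loops=1 perimeter=8.854


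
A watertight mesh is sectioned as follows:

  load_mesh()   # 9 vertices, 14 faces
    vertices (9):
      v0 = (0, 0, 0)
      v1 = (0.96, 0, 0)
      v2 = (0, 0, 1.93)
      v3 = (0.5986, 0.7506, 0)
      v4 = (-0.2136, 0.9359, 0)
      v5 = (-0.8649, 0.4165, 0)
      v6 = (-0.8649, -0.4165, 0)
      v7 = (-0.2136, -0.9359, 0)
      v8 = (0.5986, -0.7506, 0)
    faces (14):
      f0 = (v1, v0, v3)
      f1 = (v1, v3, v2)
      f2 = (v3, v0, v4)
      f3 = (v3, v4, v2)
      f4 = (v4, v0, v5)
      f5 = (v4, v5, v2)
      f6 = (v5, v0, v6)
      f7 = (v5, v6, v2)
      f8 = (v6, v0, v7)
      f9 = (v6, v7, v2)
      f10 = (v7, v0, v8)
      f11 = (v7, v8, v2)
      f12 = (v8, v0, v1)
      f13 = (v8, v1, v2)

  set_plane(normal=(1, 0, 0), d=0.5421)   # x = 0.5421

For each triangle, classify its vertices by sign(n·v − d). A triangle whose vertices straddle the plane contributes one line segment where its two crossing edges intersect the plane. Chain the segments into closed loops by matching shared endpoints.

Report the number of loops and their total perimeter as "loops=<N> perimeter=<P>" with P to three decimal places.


loops=1 perimeter=3.820

Straddling triangles (8 of 14):
  (v1,v0,v3) [+-+] → (0.5421, 0, 0)–(0.5421, 0.679753, 0)  len=0.6798
  (v1,v3,v2) [++-] → (0.5421, 0.679753, 0.182167)–(0.5421, 0, 0.840153)  len=0.9460
  (v3,v0,v4) [+--] → (0.5421, 0.679753, 0)–(0.5421, 0.76349, 0)  len=0.0837
  (v3,v4,v2) [+--] → (0.5421, 0.76349, 0)–(0.5421, 0.679753, 0.182167)  len=0.2005
  (v7,v0,v8) [--+] → (0.5421, -0.679753, 0)–(0.5421, -0.76349, 0)  len=0.0837
  (v7,v8,v2) [-+-] → (0.5421, -0.76349, 0)–(0.5421, -0.679753, 0.182167)  len=0.2005
  (v8,v0,v1) [+-+] → (0.5421, -0.679753, 0)–(0.5421, 0, 0)  len=0.6798
  (v8,v1,v2) [++-] → (0.5421, 0, 0.840153)–(0.5421, -0.679753, 0.182167)  len=0.9460

Chained into 1 loop(s):
  loop 1: 8 segments, perimeter = 3.8201
Total perimeter = 3.820


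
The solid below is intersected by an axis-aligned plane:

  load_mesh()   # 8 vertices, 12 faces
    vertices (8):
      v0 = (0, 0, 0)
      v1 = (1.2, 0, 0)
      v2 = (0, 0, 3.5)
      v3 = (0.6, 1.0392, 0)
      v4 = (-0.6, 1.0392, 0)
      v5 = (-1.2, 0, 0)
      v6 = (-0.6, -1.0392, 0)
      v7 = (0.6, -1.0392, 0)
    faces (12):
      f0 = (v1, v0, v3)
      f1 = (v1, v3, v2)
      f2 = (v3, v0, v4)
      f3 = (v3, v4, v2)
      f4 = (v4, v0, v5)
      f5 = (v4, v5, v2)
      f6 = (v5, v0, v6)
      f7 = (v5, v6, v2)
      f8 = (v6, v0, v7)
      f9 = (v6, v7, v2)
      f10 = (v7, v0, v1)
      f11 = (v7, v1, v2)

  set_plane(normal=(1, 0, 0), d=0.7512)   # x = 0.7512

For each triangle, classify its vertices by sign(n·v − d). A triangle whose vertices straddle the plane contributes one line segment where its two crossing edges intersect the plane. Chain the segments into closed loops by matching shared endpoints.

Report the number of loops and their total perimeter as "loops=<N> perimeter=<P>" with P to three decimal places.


Straddling triangles (4 of 12):
  (v1,v0,v3) [+--] → (0.7512, 0, 0)–(0.7512, 0.777322, 0)  len=0.7773
  (v1,v3,v2) [+--] → (0.7512, 0.777322, 0)–(0.7512, 0, 1.309)  len=1.5224
  (v7,v0,v1) [--+] → (0.7512, 0, 0)–(0.7512, -0.777322, 0)  len=0.7773
  (v7,v1,v2) [-+-] → (0.7512, -0.777322, 0)–(0.7512, 0, 1.309)  len=1.5224

Chained into 1 loop(s):
  loop 1: 4 segments, perimeter = 4.5994
Total perimeter = 4.599

loops=1 perimeter=4.599


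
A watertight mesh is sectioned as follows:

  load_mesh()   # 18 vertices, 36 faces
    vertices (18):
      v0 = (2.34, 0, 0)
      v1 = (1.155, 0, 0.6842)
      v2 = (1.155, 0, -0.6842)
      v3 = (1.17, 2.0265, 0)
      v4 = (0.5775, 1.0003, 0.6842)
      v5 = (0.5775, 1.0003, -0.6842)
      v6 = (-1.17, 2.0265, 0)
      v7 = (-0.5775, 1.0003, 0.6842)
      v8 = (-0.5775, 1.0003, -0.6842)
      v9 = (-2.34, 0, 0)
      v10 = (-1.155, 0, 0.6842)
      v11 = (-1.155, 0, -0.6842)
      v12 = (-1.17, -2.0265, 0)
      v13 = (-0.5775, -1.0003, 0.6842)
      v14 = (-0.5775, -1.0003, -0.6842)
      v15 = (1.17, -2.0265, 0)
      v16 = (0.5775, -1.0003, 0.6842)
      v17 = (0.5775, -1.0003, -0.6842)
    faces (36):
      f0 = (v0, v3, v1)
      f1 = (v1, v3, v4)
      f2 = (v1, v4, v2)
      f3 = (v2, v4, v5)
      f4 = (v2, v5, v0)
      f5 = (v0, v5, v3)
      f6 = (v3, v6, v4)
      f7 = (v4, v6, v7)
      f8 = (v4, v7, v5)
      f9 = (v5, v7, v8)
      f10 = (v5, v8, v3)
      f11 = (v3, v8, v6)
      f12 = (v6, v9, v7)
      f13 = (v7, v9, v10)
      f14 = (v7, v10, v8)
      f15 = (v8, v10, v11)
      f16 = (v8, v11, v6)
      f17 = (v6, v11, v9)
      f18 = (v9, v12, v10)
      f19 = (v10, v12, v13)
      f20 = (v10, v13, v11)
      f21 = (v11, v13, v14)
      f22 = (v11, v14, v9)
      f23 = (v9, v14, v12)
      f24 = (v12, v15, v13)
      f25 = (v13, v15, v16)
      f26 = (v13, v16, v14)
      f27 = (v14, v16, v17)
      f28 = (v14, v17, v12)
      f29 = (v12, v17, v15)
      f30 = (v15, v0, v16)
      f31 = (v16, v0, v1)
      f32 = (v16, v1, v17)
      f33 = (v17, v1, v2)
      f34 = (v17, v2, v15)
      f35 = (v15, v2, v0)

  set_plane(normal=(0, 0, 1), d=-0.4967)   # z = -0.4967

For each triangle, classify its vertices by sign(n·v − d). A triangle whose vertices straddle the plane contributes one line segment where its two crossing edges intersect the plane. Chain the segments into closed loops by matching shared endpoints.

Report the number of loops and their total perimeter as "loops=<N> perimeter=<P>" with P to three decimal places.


Straddling triangles (24 of 36):
  (v1,v4,v2) [++-] → (1.07587, 0.137062, -0.4967)–(1.155, 0, -0.4967)  len=0.1583
  (v2,v4,v5) [-+-] → (1.07587, 0.137062, -0.4967)–(0.5775, 1.0003, -0.4967)  len=0.9968
  (v2,v5,v0) [--+] → (1.0605, 0.726175, -0.4967)–(1.47974, 0, -0.4967)  len=0.8385
  (v0,v5,v3) [+-+] → (1.0605, 0.726175, -0.4967)–(0.73987, 1.28152, -0.4967)  len=0.6413
  (v4,v7,v5) [++-] → (0.41924, 1.0003, -0.4967)–(0.5775, 1.0003, -0.4967)  len=0.1583
  (v5,v7,v8) [-+-] → (0.41924, 1.0003, -0.4967)–(-0.5775, 1.0003, -0.4967)  len=0.9967
  (v5,v8,v3) [--+] → (-0.0986104, 1.28152, -0.4967)–(0.73987, 1.28152, -0.4967)  len=0.8385
  (v3,v8,v6) [+-+] → (-0.0986104, 1.28152, -0.4967)–(-0.73987, 1.28152, -0.4967)  len=0.6413
  (v7,v10,v8) [++-] → (-0.65663, 0.863238, -0.4967)–(-0.5775, 1.0003, -0.4967)  len=0.1583
  (v8,v10,v11) [-+-] → (-0.65663, 0.863238, -0.4967)–(-1.155, 0, -0.4967)  len=0.9968
  (v8,v11,v6) [--+] → (-1.15911, 0.555347, -0.4967)–(-0.73987, 1.28152, -0.4967)  len=0.8385
  (v6,v11,v9) [+-+] → (-1.15911, 0.555347, -0.4967)–(-1.47974, 0, -0.4967)  len=0.6413
  (v10,v13,v11) [++-] → (-1.07587, -0.137062, -0.4967)–(-1.155, 0, -0.4967)  len=0.1583
  (v11,v13,v14) [-+-] → (-1.07587, -0.137062, -0.4967)–(-0.5775, -1.0003, -0.4967)  len=0.9968
  (v11,v14,v9) [--+] → (-1.0605, -0.726175, -0.4967)–(-1.47974, 0, -0.4967)  len=0.8385
  (v9,v14,v12) [+-+] → (-1.0605, -0.726175, -0.4967)–(-0.73987, -1.28152, -0.4967)  len=0.6413
  (v13,v16,v14) [++-] → (-0.41924, -1.0003, -0.4967)–(-0.5775, -1.0003, -0.4967)  len=0.1583
  (v14,v16,v17) [-+-] → (-0.41924, -1.0003, -0.4967)–(0.5775, -1.0003, -0.4967)  len=0.9967
  (v14,v17,v12) [--+] → (0.0986104, -1.28152, -0.4967)–(-0.73987, -1.28152, -0.4967)  len=0.8385
  (v12,v17,v15) [+-+] → (0.0986104, -1.28152, -0.4967)–(0.73987, -1.28152, -0.4967)  len=0.6413
  (v16,v1,v17) [++-] → (0.65663, -0.863238, -0.4967)–(0.5775, -1.0003, -0.4967)  len=0.1583
  (v17,v1,v2) [-+-] → (0.65663, -0.863238, -0.4967)–(1.155, 0, -0.4967)  len=0.9968
  (v17,v2,v15) [--+] → (1.15911, -0.555347, -0.4967)–(0.73987, -1.28152, -0.4967)  len=0.8385
  (v15,v2,v0) [+-+] → (1.15911, -0.555347, -0.4967)–(1.47974, 0, -0.4967)  len=0.6413

Chained into 2 loop(s):
  loop 1: 12 segments, perimeter = 6.9301
  loop 2: 12 segments, perimeter = 8.8785
Total perimeter = 15.809

loops=2 perimeter=15.809


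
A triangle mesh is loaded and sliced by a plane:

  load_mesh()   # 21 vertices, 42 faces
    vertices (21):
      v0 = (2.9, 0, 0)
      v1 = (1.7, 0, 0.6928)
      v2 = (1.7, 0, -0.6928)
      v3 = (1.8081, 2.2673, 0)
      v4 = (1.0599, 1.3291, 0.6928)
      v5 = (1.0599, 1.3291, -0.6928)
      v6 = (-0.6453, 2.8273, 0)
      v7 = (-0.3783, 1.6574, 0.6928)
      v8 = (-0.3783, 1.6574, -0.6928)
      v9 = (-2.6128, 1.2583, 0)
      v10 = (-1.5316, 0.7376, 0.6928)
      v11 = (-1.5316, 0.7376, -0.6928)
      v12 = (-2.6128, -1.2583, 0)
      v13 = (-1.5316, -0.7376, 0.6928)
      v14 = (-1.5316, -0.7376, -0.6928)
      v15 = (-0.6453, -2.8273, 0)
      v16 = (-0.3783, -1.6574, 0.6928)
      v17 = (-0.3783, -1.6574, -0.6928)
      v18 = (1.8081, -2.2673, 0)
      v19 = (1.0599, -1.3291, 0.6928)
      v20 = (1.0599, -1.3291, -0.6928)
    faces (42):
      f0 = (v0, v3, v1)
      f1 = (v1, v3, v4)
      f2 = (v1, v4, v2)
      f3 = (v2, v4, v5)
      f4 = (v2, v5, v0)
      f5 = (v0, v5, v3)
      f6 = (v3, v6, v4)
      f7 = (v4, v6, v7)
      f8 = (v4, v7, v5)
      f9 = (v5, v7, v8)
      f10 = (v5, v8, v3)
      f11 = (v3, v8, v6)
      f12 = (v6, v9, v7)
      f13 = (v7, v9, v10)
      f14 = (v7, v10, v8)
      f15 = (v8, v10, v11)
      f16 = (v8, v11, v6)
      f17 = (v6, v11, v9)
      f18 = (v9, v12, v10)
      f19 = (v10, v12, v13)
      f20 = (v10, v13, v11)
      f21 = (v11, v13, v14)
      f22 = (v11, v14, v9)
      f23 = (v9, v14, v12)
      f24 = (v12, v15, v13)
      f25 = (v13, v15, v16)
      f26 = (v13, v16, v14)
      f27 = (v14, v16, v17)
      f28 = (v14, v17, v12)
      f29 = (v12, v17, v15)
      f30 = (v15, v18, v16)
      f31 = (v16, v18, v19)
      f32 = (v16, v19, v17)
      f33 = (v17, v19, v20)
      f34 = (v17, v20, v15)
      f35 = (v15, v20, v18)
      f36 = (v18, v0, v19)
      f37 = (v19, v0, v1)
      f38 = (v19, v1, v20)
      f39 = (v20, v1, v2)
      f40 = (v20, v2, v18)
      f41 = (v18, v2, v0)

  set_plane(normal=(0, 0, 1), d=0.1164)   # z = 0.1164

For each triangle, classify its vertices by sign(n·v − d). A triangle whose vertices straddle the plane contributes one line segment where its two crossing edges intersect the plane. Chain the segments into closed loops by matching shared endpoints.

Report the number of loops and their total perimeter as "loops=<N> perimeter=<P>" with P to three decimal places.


loops=2 perimeter=26.717

Straddling triangles (28 of 42):
  (v0,v3,v1) [--+] → (1.78994, 1.88636, 0.1164)–(2.69838, 0, 0.1164)  len=2.0937
  (v1,v3,v4) [+-+] → (1.78994, 1.88636, 0.1164)–(1.68239, 2.10967, 0.1164)  len=0.2479
  (v1,v4,v2) [++-] → (1.32618, 0.776204, 0.1164)–(1.7, 0, 0.1164)  len=0.8615
  (v2,v4,v5) [-+-] → (1.32618, 0.776204, 0.1164)–(1.0599, 1.3291, 0.1164)  len=0.6137
  (v3,v6,v4) [--+] → (-0.358803, 2.57558, 0.1164)–(1.68239, 2.10967, 0.1164)  len=2.0937
  (v4,v6,v7) [+-+] → (-0.358803, 2.57558, 0.1164)–(-0.60044, 2.63074, 0.1164)  len=0.2479
  (v4,v7,v5) [++-] → (0.219981, 1.52083, 0.1164)–(1.0599, 1.3291, 0.1164)  len=0.8615
  (v5,v7,v8) [-+-] → (0.219981, 1.52083, 0.1164)–(-0.3783, 1.6574, 0.1164)  len=0.6137
  (v6,v9,v7) [--+] → (-2.23737, 1.32535, 0.1164)–(-0.60044, 2.63074, 0.1164)  len=2.0937
  (v7,v9,v10) [+-+] → (-2.23737, 1.32535, 0.1164)–(-2.43114, 1.17082, 0.1164)  len=0.2478
  (v7,v10,v8) [++-] → (-1.05184, 1.12023, 0.1164)–(-0.3783, 1.6574, 0.1164)  len=0.8615
  (v8,v10,v11) [-+-] → (-1.05184, 1.12023, 0.1164)–(-1.5316, 0.7376, 0.1164)  len=0.6137
  (v9,v12,v10) [--+] → (-2.43114, -0.922961, 0.1164)–(-2.43114, 1.17082, 0.1164)  len=2.0938
  (v10,v12,v13) [+-+] → (-2.43114, -0.922961, 0.1164)–(-2.43114, -1.17082, 0.1164)  len=0.2479
  (v10,v13,v11) [++-] → (-1.5316, -0.123927, 0.1164)–(-1.5316, 0.7376, 0.1164)  len=0.8615
  (v11,v13,v14) [-+-] → (-1.5316, -0.123927, 0.1164)–(-1.5316, -0.7376, 0.1164)  len=0.6137
  (v12,v15,v13) [--+] → (-0.794211, -2.4762, 0.1164)–(-2.43114, -1.17082, 0.1164)  len=2.0937
  (v13,v15,v16) [+-+] → (-0.794211, -2.4762, 0.1164)–(-0.60044, -2.63074, 0.1164)  len=0.2478
  (v13,v16,v14) [++-] → (-0.858065, -1.27477, 0.1164)–(-1.5316, -0.7376, 0.1164)  len=0.8615
  (v14,v16,v17) [-+-] → (-0.858065, -1.27477, 0.1164)–(-0.3783, -1.6574, 0.1164)  len=0.6137
  (v15,v18,v16) [--+] → (1.44075, -2.16483, 0.1164)–(-0.60044, -2.63074, 0.1164)  len=2.0937
  (v16,v18,v19) [+-+] → (1.44075, -2.16483, 0.1164)–(1.68239, -2.10967, 0.1164)  len=0.2479
  (v16,v19,v17) [++-] → (0.461619, -1.46567, 0.1164)–(-0.3783, -1.6574, 0.1164)  len=0.8615
  (v17,v19,v20) [-+-] → (0.461619, -1.46567, 0.1164)–(1.0599, -1.3291, 0.1164)  len=0.6137
  (v18,v0,v19) [--+] → (2.59084, -0.223307, 0.1164)–(1.68239, -2.10967, 0.1164)  len=2.0937
  (v19,v0,v1) [+-+] → (2.59084, -0.223307, 0.1164)–(2.69838, 0, 0.1164)  len=0.2479
  (v19,v1,v20) [++-] → (1.43372, -0.552896, 0.1164)–(1.0599, -1.3291, 0.1164)  len=0.8615
  (v20,v1,v2) [-+-] → (1.43372, -0.552896, 0.1164)–(1.7, 0, 0.1164)  len=0.6137

Chained into 2 loop(s):
  loop 1: 14 segments, perimeter = 16.3910
  loop 2: 14 segments, perimeter = 10.3263
Total perimeter = 26.717


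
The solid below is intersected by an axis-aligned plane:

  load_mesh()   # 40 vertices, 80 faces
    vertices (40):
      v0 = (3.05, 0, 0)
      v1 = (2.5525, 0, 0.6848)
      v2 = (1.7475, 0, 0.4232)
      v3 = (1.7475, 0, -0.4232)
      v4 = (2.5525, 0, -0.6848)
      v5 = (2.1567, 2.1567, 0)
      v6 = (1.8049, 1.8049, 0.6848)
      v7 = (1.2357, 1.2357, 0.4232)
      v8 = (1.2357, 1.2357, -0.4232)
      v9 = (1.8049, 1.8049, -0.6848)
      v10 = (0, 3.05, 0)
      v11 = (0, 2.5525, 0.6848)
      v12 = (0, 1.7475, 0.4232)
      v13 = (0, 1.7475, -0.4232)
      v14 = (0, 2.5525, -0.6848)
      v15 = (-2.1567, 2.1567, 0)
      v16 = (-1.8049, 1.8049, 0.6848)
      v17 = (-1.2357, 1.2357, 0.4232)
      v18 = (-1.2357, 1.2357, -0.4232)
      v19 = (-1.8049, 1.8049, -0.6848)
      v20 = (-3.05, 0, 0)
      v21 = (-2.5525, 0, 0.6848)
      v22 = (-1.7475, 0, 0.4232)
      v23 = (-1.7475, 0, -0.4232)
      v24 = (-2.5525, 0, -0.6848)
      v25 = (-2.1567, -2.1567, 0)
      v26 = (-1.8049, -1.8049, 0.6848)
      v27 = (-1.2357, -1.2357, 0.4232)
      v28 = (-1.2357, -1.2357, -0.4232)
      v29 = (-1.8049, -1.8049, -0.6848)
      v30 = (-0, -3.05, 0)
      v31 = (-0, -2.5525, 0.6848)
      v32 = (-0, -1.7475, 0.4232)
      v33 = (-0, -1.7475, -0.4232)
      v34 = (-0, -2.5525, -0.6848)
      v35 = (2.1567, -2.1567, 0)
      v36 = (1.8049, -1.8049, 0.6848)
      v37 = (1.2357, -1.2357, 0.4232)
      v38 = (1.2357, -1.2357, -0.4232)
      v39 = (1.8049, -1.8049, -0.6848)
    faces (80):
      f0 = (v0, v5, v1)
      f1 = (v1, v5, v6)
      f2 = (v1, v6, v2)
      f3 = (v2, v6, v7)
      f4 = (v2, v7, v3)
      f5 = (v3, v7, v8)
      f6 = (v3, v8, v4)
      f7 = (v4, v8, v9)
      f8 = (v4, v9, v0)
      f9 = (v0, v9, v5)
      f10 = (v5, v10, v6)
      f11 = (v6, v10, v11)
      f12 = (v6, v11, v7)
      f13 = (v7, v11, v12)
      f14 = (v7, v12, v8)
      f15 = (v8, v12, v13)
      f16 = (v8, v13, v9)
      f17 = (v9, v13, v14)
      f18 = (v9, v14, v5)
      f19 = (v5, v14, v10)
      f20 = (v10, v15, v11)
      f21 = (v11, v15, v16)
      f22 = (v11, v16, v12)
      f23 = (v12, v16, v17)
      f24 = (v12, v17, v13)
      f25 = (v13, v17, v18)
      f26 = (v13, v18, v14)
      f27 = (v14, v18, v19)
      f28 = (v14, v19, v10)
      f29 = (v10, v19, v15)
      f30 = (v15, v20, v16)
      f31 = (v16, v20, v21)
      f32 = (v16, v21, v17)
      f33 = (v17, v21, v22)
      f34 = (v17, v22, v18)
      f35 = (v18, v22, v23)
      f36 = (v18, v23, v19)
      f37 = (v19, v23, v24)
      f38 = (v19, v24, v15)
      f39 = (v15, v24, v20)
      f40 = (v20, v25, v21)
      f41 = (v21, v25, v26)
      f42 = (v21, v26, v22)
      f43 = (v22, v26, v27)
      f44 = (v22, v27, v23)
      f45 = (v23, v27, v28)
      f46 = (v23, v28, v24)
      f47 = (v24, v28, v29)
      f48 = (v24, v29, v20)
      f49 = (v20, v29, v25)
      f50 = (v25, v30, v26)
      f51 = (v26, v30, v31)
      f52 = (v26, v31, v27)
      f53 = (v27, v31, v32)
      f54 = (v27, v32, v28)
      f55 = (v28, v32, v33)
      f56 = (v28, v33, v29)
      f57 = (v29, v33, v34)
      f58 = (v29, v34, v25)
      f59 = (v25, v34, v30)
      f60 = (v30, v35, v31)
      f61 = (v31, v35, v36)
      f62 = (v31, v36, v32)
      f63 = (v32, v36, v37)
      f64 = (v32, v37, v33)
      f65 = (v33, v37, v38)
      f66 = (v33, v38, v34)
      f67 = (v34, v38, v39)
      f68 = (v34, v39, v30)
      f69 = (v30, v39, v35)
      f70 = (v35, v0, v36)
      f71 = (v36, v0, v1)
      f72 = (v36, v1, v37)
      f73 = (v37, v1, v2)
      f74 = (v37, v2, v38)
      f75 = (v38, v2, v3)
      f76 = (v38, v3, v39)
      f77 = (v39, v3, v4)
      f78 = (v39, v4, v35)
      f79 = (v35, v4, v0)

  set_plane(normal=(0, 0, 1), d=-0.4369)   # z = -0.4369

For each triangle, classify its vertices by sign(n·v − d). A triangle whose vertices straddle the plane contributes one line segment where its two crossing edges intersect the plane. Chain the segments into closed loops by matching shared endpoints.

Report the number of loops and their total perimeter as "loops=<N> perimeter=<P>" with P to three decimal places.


Straddling triangles (32 of 80):
  (v3,v8,v4) [++-] → (1.30466, 1.17099, -0.4369)–(1.78966, 0, -0.4369)  len=1.2675
  (v4,v8,v9) [-+-] → (1.30466, 1.17099, -0.4369)–(1.26551, 1.26551, -0.4369)  len=0.1023
  (v4,v9,v0) [--+] → (2.25563, 1.15152, -0.4369)–(2.7326, 0, -0.4369)  len=1.2464
  (v0,v9,v5) [+-+] → (2.25563, 1.15152, -0.4369)–(1.93225, 1.93225, -0.4369)  len=0.8451
  (v8,v13,v9) [++-] → (0.0945227, 1.75051, -0.4369)–(1.26551, 1.26551, -0.4369)  len=1.2675
  (v9,v13,v14) [-+-] → (0.0945227, 1.75051, -0.4369)–(0, 1.78966, -0.4369)  len=0.1023
  (v9,v14,v5) [--+] → (0.780733, 2.40922, -0.4369)–(1.93225, 1.93225, -0.4369)  len=1.2464
  (v5,v14,v10) [+-+] → (0.780733, 2.40922, -0.4369)–(0, 2.7326, -0.4369)  len=0.8451
  (v13,v18,v14) [++-] → (-1.17099, 1.30466, -0.4369)–(0, 1.78966, -0.4369)  len=1.2675
  (v14,v18,v19) [-+-] → (-1.17099, 1.30466, -0.4369)–(-1.26551, 1.26551, -0.4369)  len=0.1023
  (v14,v19,v10) [--+] → (-1.15152, 2.25563, -0.4369)–(0, 2.7326, -0.4369)  len=1.2464
  (v10,v19,v15) [+-+] → (-1.15152, 2.25563, -0.4369)–(-1.93225, 1.93225, -0.4369)  len=0.8451
  (v18,v23,v19) [++-] → (-1.75051, 0.0945227, -0.4369)–(-1.26551, 1.26551, -0.4369)  len=1.2675
  (v19,v23,v24) [-+-] → (-1.75051, 0.0945227, -0.4369)–(-1.78966, 0, -0.4369)  len=0.1023
  (v19,v24,v15) [--+] → (-2.40922, 0.780733, -0.4369)–(-1.93225, 1.93225, -0.4369)  len=1.2464
  (v15,v24,v20) [+-+] → (-2.40922, 0.780733, -0.4369)–(-2.7326, 0, -0.4369)  len=0.8451
  (v23,v28,v24) [++-] → (-1.30466, -1.17099, -0.4369)–(-1.78966, 0, -0.4369)  len=1.2675
  (v24,v28,v29) [-+-] → (-1.30466, -1.17099, -0.4369)–(-1.26551, -1.26551, -0.4369)  len=0.1023
  (v24,v29,v20) [--+] → (-2.25563, -1.15152, -0.4369)–(-2.7326, 0, -0.4369)  len=1.2464
  (v20,v29,v25) [+-+] → (-2.25563, -1.15152, -0.4369)–(-1.93225, -1.93225, -0.4369)  len=0.8451
  (v28,v33,v29) [++-] → (-0.0945227, -1.75051, -0.4369)–(-1.26551, -1.26551, -0.4369)  len=1.2675
  (v29,v33,v34) [-+-] → (-0.0945227, -1.75051, -0.4369)–(0, -1.78966, -0.4369)  len=0.1023
  (v29,v34,v25) [--+] → (-0.780733, -2.40922, -0.4369)–(-1.93225, -1.93225, -0.4369)  len=1.2464
  (v25,v34,v30) [+-+] → (-0.780733, -2.40922, -0.4369)–(0, -2.7326, -0.4369)  len=0.8451
  (v33,v38,v34) [++-] → (1.17099, -1.30466, -0.4369)–(0, -1.78966, -0.4369)  len=1.2675
  (v34,v38,v39) [-+-] → (1.17099, -1.30466, -0.4369)–(1.26551, -1.26551, -0.4369)  len=0.1023
  (v34,v39,v30) [--+] → (1.15152, -2.25563, -0.4369)–(0, -2.7326, -0.4369)  len=1.2464
  (v30,v39,v35) [+-+] → (1.15152, -2.25563, -0.4369)–(1.93225, -1.93225, -0.4369)  len=0.8451
  (v38,v3,v39) [++-] → (1.75051, -0.0945227, -0.4369)–(1.26551, -1.26551, -0.4369)  len=1.2675
  (v39,v3,v4) [-+-] → (1.75051, -0.0945227, -0.4369)–(1.78966, 0, -0.4369)  len=0.1023
  (v39,v4,v35) [--+] → (2.40922, -0.780733, -0.4369)–(1.93225, -1.93225, -0.4369)  len=1.2464
  (v35,v4,v0) [+-+] → (2.40922, -0.780733, -0.4369)–(2.7326, 0, -0.4369)  len=0.8451

Chained into 2 loop(s):
  loop 1: 16 segments, perimeter = 10.9581
  loop 2: 16 segments, perimeter = 16.7316
Total perimeter = 27.690

loops=2 perimeter=27.690


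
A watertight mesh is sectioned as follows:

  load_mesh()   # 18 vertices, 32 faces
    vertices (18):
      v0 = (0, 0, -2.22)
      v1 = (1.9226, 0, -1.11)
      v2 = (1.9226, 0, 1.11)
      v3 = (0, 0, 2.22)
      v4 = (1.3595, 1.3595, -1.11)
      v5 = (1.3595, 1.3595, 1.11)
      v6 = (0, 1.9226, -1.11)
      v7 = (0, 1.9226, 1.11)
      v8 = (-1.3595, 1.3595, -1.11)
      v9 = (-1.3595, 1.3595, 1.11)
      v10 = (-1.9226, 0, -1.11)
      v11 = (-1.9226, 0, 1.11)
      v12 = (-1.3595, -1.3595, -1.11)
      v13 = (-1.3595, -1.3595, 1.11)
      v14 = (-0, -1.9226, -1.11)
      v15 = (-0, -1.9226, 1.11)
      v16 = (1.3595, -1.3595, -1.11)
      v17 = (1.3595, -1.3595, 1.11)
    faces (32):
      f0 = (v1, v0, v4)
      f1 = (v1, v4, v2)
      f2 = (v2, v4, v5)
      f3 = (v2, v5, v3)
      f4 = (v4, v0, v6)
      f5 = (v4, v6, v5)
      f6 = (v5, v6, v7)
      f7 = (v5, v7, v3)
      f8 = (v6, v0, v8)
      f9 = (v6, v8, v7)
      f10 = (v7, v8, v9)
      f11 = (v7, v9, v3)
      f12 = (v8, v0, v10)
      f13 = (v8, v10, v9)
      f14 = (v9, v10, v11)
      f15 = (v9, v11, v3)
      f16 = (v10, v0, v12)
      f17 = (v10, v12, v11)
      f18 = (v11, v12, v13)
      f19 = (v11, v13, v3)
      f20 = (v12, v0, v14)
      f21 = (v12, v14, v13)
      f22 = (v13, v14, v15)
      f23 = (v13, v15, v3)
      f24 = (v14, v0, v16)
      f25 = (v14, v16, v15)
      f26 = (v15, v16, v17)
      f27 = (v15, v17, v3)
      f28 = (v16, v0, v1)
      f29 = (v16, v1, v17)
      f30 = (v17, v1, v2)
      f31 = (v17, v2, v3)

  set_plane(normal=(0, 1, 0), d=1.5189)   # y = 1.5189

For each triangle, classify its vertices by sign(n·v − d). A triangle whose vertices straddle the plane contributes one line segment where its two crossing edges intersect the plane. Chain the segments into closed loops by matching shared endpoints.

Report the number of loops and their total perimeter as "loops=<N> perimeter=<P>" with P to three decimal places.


loops=1 perimeter=8.449

Straddling triangles (8 of 32):
  (v4,v0,v6) [--+] → (0, 1.5189, -1.34307)–(0.974658, 1.5189, -1.11)  len=1.0021
  (v4,v6,v5) [-+-] → (0.974658, 1.5189, -1.11)–(0.974658, 1.5189, 0.481572)  len=1.5916
  (v5,v6,v7) [-++] → (0.974658, 1.5189, 0.481572)–(0.974658, 1.5189, 1.11)  len=0.6284
  (v5,v7,v3) [-+-] → (0.974658, 1.5189, 1.11)–(0, 1.5189, 1.34307)  len=1.0021
  (v6,v0,v8) [+--] → (0, 1.5189, -1.34307)–(-0.974658, 1.5189, -1.11)  len=1.0021
  (v6,v8,v7) [+-+] → (-0.974658, 1.5189, -1.11)–(-0.974658, 1.5189, -0.481572)  len=0.6284
  (v7,v8,v9) [+--] → (-0.974658, 1.5189, -0.481572)–(-0.974658, 1.5189, 1.11)  len=1.5916
  (v7,v9,v3) [+--] → (-0.974658, 1.5189, 1.11)–(0, 1.5189, 1.34307)  len=1.0021

Chained into 1 loop(s):
  loop 1: 8 segments, perimeter = 8.4486
Total perimeter = 8.449
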